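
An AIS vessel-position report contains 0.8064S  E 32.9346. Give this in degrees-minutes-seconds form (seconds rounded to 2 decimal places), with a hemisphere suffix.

φ: 0.806400 × 60 = 48.38400′ → 48′, remainder × 60 = 23.0400″
λ: 0.934600 × 60 = 56.07600′ → 56′, remainder × 60 = 4.5600″

0°48′23.04″ S, 32°56′4.56″ E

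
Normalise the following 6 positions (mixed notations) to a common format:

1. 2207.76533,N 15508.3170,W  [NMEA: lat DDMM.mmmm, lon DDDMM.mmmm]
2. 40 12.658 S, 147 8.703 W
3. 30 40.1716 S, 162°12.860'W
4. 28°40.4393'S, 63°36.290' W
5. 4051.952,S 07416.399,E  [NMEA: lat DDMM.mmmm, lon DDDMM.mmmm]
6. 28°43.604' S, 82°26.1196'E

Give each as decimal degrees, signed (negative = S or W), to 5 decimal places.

Point 1:
  Latitude: degrees = first 2 digits = 22, minutes = 7.76533; 22 + 7.76533/60 = 22.129422
  N → positive
  Longitude: degrees = first 3 digits = 155, minutes = 8.317; 155 + 8.317/60 = 155.138617
  W ⇒ negate
Point 2:
  Lat: 40 + 12.658/60 = 40.210967
  S ⇒ negate
  Longitude: 8.703′ = 0.145050°; total 147.145050
  W ⇒ negate
Point 3:
  Latitude: 30 + 40.1716/60 = 30.669527
  S → negative
  Longitude: 12.86′ = 0.214333°; total 162.214333
  W ⇒ negate
Point 4:
  Lat: 40.4393′ = 0.673988°; total 28.673988
  S → negative
  Lon: 63 + 36.29/60 = 63.604833
  hemisphere W, so the sign is −
Point 5:
  φ: split at 2 digits → 40° and 51.952′; 40 + 51.952/60 = 40.865867
  S ⇒ negate
  λ: degrees = first 3 digits = 74, minutes = 16.399; 74 + 16.399/60 = 74.273317
  E ⇒ keep positive
Point 6:
  Latitude: 28 + 43.604/60 = 28.726733
  S ⇒ negate
  λ: 26.1196′ = 0.435327°; total 82.435327
  E → positive

1. 22.12942, -155.13862
2. -40.21097, -147.14505
3. -30.66953, -162.21433
4. -28.67399, -63.60483
5. -40.86587, 74.27332
6. -28.72673, 82.43533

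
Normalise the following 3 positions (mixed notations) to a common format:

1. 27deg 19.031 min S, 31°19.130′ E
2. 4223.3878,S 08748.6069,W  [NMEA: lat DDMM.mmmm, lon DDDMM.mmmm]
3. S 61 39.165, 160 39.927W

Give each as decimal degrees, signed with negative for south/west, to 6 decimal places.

Point 1:
  Latitude: 19.031′ = 0.317183°; total 27.3171833
  hemisphere S, so the sign is −
  λ: 31 + 19.13/60 = 31.3188333
  E → positive
Point 2:
  Lat: split at 2 digits → 42° and 23.3878′; 42 + 23.3878/60 = 42.3897967
  S → negative
  λ: split at 3 digits → 087° and 48.6069′; 87 + 48.6069/60 = 87.8101150
  W ⇒ negate
Point 3:
  Lat: 61 + 39.165/60 = 61.6527500
  hemisphere S, so the sign is −
  λ: 160 + 39.927/60 = 160.6654500
  W ⇒ negate

1. -27.317183, 31.318833
2. -42.389797, -87.810115
3. -61.652750, -160.665450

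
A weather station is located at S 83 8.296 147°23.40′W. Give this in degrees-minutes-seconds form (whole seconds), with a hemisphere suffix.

83°08′18″ S, 147°23′24″ W

φ: fractional minutes 0.29600 × 60 = 17.76″
λ: 23.40000′ → 23′ and 0.40000 × 60 = 24.00″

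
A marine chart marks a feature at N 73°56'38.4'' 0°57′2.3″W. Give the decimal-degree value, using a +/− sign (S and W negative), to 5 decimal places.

73.94400, -0.95064

φ: 73 + 56/60 + 38.4/3600 = 73.944000
N ⇒ keep positive
λ: 57′ + 2.3″ = 57.03833′; 0 + 57.03833/60 = 0.950639
W ⇒ negate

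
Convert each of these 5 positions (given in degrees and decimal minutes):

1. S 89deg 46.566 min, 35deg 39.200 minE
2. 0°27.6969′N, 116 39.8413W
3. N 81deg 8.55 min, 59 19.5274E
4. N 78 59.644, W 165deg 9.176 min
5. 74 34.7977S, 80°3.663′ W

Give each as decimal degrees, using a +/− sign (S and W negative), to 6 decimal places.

Point 1:
  φ: 89 + 46.566/60 = 89.7761000
  S → negative
  Longitude: 39.2′ = 0.653333°; total 35.6533333
  E ⇒ keep positive
Point 2:
  Latitude: 0 + 27.6969/60 = 0.4616150
  N ⇒ keep positive
  Longitude: 39.8413′ = 0.664022°; total 116.6640217
  W ⇒ negate
Point 3:
  φ: 81 + 8.55/60 = 81.1425000
  N ⇒ keep positive
  Longitude: 19.5274′ = 0.325457°; total 59.3254567
  E → positive
Point 4:
  φ: 78 + 59.644/60 = 78.9940667
  N ⇒ keep positive
  Lon: 9.176′ = 0.152933°; total 165.1529333
  W ⇒ negate
Point 5:
  Lat: 34.7977′ = 0.579962°; total 74.5799617
  S → negative
  λ: 80 + 3.663/60 = 80.0610500
  W → negative

1. -89.776100, 35.653333
2. 0.461615, -116.664022
3. 81.142500, 59.325457
4. 78.994067, -165.152933
5. -74.579962, -80.061050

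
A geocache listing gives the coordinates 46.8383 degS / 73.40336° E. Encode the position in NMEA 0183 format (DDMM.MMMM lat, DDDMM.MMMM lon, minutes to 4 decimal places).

Latitude: fractional part 0.838300 → 50.298000 minutes
λ: 73° + 0.403360 × 60 = 73° 24.201600′

4650.2980,S / 07324.2016,E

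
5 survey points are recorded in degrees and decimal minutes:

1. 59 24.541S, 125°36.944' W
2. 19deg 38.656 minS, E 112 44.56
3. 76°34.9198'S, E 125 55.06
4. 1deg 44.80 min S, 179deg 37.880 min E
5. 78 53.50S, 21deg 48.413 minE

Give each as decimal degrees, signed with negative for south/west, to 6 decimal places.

1. -59.409017, -125.615733
2. -19.644267, 112.742667
3. -76.581997, 125.917667
4. -1.746667, 179.631333
5. -78.891667, 21.806883

Point 1:
  Latitude: 59 + 24.541/60 = 59.4090167
  hemisphere S, so the sign is −
  Longitude: 125 + 36.944/60 = 125.6157333
  W → negative
Point 2:
  Latitude: 38.656′ = 0.644267°; total 19.6442667
  S → negative
  λ: 112 + 44.56/60 = 112.7426667
  E → positive
Point 3:
  Latitude: 76 + 34.9198/60 = 76.5819967
  S ⇒ negate
  Lon: 125 + 55.06/60 = 125.9176667
  E ⇒ keep positive
Point 4:
  Lat: 44.8′ = 0.746667°; total 1.7466667
  S → negative
  Lon: 37.88′ = 0.631333°; total 179.6313333
  E ⇒ keep positive
Point 5:
  Lat: 53.5′ = 0.891667°; total 78.8916667
  S ⇒ negate
  Longitude: 48.413′ = 0.806883°; total 21.8068833
  E ⇒ keep positive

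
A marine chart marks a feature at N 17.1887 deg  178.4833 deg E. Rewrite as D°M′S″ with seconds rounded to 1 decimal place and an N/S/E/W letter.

φ: whole degrees 17; 11.32200′ → 11′ and 19.320″
λ: whole degrees 178; 28.99800′ → 28′ and 59.880″

17°11′19.3″ N, 178°28′59.9″ E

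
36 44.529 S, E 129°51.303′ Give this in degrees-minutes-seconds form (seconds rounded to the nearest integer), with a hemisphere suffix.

36°44′32″ S, 129°51′18″ E

Lat: fractional minutes 0.52900 × 60 = 31.74″
Longitude: fractional minutes 0.30300 × 60 = 18.18″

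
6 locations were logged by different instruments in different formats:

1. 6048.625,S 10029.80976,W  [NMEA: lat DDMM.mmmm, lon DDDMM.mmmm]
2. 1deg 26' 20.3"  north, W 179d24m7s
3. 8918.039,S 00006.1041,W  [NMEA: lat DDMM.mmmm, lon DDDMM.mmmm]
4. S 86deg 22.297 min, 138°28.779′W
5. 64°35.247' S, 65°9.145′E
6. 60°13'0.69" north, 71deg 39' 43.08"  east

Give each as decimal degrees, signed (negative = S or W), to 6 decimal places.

1. -60.810417, -100.496829
2. 1.438972, -179.401944
3. -89.300650, -0.101735
4. -86.371617, -138.479650
5. -64.587450, 65.152417
6. 60.216858, 71.661967

Point 1:
  φ: split at 2 digits → 60° and 48.625′; 60 + 48.625/60 = 60.8104167
  hemisphere S, so the sign is −
  Longitude: split at 3 digits → 100° and 29.80976′; 100 + 29.80976/60 = 100.4968293
  hemisphere W, so the sign is −
Point 2:
  φ: 26′ + 20.3″ = 26.33833′; 1 + 26.33833/60 = 1.4389722
  N ⇒ keep positive
  λ: 179 + 24/60 + 7/3600 = 179.4019444
  W ⇒ negate
Point 3:
  φ: degrees = first 2 digits = 89, minutes = 18.039; 89 + 18.039/60 = 89.3006500
  hemisphere S, so the sign is −
  Lon: split at 3 digits → 000° and 6.1041′; 0 + 6.1041/60 = 0.1017350
  W → negative
Point 4:
  Latitude: 86 + 22.297/60 = 86.3716167
  hemisphere S, so the sign is −
  Lon: 138 + 28.779/60 = 138.4796500
  W ⇒ negate
Point 5:
  Lat: 64 + 35.247/60 = 64.5874500
  S → negative
  Longitude: 65 + 9.145/60 = 65.1524167
  E ⇒ keep positive
Point 6:
  φ: 60 + 13/60 + 0.69/3600 = 60.2168583
  N ⇒ keep positive
  Lon: 71 + 39/60 + 43.08/3600 = 71.6619667
  E → positive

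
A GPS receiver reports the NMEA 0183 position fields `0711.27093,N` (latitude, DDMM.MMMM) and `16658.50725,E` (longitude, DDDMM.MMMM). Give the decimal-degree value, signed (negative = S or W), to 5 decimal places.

7.18785, 166.97512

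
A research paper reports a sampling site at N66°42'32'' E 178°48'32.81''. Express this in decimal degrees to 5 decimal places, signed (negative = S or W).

66.70889, 178.80911

Latitude: 66° + 42/60 + 32/3600 = 66 + 0.700000 + 0.008889 = 66.708889
N → positive
λ: 48′ + 32.81″ = 48.54683′; 178 + 48.54683/60 = 178.809114
E ⇒ keep positive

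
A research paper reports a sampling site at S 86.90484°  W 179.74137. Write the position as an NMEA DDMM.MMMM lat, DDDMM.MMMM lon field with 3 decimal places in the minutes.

φ: 86° + 0.904840 × 60 = 86° 54.29040′
Longitude: 179° + 0.741370 × 60 = 179° 44.48220′

8654.290,S / 17944.482,W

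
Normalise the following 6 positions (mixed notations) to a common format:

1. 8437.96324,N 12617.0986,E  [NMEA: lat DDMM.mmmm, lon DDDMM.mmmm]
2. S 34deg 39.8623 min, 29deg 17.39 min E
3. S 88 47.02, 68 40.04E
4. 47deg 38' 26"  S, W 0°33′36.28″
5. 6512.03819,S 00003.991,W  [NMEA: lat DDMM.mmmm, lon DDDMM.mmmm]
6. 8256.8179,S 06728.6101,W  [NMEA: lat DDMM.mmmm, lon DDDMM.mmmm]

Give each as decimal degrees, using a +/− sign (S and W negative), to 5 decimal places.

1. 84.63272, 126.28498
2. -34.66437, 29.28983
3. -88.78367, 68.66733
4. -47.64056, -0.56008
5. -65.20064, -0.06652
6. -82.94697, -67.47684

Point 1:
  Latitude: split at 2 digits → 84° and 37.96324′; 84 + 37.96324/60 = 84.632721
  N ⇒ keep positive
  Lon: degrees = first 3 digits = 126, minutes = 17.0986; 126 + 17.0986/60 = 126.284977
  E ⇒ keep positive
Point 2:
  Lat: 34 + 39.8623/60 = 34.664372
  S → negative
  Longitude: 29 + 17.39/60 = 29.289833
  E ⇒ keep positive
Point 3:
  Lat: 88 + 47.02/60 = 88.783667
  S → negative
  Longitude: 68 + 40.04/60 = 68.667333
  E → positive
Point 4:
  Lat: 38′ + 26″ = 38.43333′; 47 + 38.43333/60 = 47.640556
  hemisphere S, so the sign is −
  Lon: 0 + 33/60 + 36.28/3600 = 0.560078
  W ⇒ negate
Point 5:
  Latitude: split at 2 digits → 65° and 12.03819′; 65 + 12.03819/60 = 65.200637
  S ⇒ negate
  Longitude: degrees = first 3 digits = 0, minutes = 3.991; 0 + 3.991/60 = 0.066517
  W ⇒ negate
Point 6:
  Lat: degrees = first 2 digits = 82, minutes = 56.8179; 82 + 56.8179/60 = 82.946965
  S ⇒ negate
  λ: split at 3 digits → 067° and 28.6101′; 67 + 28.6101/60 = 67.476835
  W ⇒ negate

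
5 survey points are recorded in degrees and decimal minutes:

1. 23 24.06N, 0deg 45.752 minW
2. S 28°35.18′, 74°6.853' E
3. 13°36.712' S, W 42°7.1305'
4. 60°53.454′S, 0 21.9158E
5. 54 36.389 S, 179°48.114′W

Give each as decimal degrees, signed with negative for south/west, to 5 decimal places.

1. 23.40100, -0.76253
2. -28.58633, 74.11422
3. -13.61187, -42.11884
4. -60.89090, 0.36526
5. -54.60648, -179.80190

Point 1:
  Latitude: 23 + 24.06/60 = 23.401000
  N → positive
  Longitude: 0 + 45.752/60 = 0.762533
  W → negative
Point 2:
  φ: 28 + 35.18/60 = 28.586333
  S ⇒ negate
  λ: 6.853′ = 0.114217°; total 74.114217
  E → positive
Point 3:
  φ: 36.712′ = 0.611867°; total 13.611867
  hemisphere S, so the sign is −
  Longitude: 42 + 7.1305/60 = 42.118842
  W → negative
Point 4:
  Lat: 53.454′ = 0.890900°; total 60.890900
  S ⇒ negate
  Longitude: 21.9158′ = 0.365263°; total 0.365263
  E → positive
Point 5:
  Lat: 36.389′ = 0.606483°; total 54.606483
  hemisphere S, so the sign is −
  λ: 179 + 48.114/60 = 179.801900
  W ⇒ negate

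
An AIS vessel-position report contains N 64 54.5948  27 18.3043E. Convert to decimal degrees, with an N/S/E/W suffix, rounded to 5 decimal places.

Lat: 54.5948′ = 0.909913°; total 64.909913
Longitude: 18.3043′ = 0.305072°; total 27.305072

64.90991° N, 27.30507° E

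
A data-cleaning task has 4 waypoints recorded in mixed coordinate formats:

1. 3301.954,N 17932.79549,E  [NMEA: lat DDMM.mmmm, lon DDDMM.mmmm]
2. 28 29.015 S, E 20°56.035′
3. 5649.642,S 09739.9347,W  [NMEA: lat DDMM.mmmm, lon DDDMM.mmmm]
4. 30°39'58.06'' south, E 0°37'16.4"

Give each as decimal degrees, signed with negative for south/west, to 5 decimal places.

1. 33.03257, 179.54659
2. -28.48358, 20.93392
3. -56.82737, -97.66558
4. -30.66613, 0.62122

Point 1:
  Latitude: degrees = first 2 digits = 33, minutes = 1.954; 33 + 1.954/60 = 33.032567
  N → positive
  λ: split at 3 digits → 179° and 32.79549′; 179 + 32.79549/60 = 179.546592
  E ⇒ keep positive
Point 2:
  Lat: 28 + 29.015/60 = 28.483583
  S ⇒ negate
  Lon: 56.035′ = 0.933917°; total 20.933917
  E → positive
Point 3:
  φ: degrees = first 2 digits = 56, minutes = 49.642; 56 + 49.642/60 = 56.827367
  S → negative
  Lon: degrees = first 3 digits = 97, minutes = 39.9347; 97 + 39.9347/60 = 97.665578
  W ⇒ negate
Point 4:
  Latitude: 30° + 39/60 + 58.06/3600 = 30 + 0.650000 + 0.016128 = 30.666128
  S → negative
  λ: 0 + 37/60 + 16.4/3600 = 0.621222
  E → positive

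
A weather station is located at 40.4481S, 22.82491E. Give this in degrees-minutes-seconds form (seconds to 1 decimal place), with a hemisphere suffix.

Lat: whole degrees 40; 26.88600′ → 26′ and 53.160″
Longitude: 0.824910 × 60 = 49.49460′ → 49′, remainder × 60 = 29.676″

40°26′53.2″ S, 22°49′29.7″ E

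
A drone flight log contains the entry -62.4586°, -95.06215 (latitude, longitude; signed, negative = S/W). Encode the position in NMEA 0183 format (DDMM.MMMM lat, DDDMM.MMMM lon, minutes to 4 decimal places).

Latitude is negative → S; |value| = 62.458600
φ: fractional part 0.458600 → 27.516000 minutes
Longitude is negative → W; |value| = 95.062150
Lon: minutes = (95.062150 − 95) × 60 = 3.729000

6227.5160,S / 09503.7290,W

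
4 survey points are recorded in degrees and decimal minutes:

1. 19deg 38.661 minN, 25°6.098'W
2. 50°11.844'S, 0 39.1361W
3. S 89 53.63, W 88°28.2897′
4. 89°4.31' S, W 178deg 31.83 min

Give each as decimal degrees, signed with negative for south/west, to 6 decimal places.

1. 19.644350, -25.101633
2. -50.197400, -0.652268
3. -89.893833, -88.471495
4. -89.071833, -178.530500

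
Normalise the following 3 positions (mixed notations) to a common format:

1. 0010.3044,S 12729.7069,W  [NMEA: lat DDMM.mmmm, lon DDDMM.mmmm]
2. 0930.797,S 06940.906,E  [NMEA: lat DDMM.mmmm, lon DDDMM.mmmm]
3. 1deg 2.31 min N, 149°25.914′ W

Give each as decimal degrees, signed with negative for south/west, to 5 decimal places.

1. -0.17174, -127.49512
2. -9.51328, 69.68177
3. 1.03850, -149.43190

Point 1:
  φ: degrees = first 2 digits = 0, minutes = 10.3044; 0 + 10.3044/60 = 0.171740
  S → negative
  λ: split at 3 digits → 127° and 29.7069′; 127 + 29.7069/60 = 127.495115
  hemisphere W, so the sign is −
Point 2:
  φ: degrees = first 2 digits = 9, minutes = 30.797; 9 + 30.797/60 = 9.513283
  S → negative
  Longitude: split at 3 digits → 069° and 40.906′; 69 + 40.906/60 = 69.681767
  E ⇒ keep positive
Point 3:
  Latitude: 1 + 2.31/60 = 1.038500
  N ⇒ keep positive
  Longitude: 149 + 25.914/60 = 149.431900
  W → negative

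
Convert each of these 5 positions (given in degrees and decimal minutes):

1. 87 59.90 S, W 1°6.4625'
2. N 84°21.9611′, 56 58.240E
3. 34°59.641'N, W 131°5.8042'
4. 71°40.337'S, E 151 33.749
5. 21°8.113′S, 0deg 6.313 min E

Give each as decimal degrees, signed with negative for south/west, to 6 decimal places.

1. -87.998333, -1.107708
2. 84.366018, 56.970667
3. 34.994017, -131.096737
4. -71.672283, 151.562483
5. -21.135217, 0.105217

Point 1:
  φ: 87 + 59.9/60 = 87.9983333
  S → negative
  λ: 1 + 6.4625/60 = 1.1077083
  W → negative
Point 2:
  Lat: 21.9611′ = 0.366018°; total 84.3660183
  N → positive
  λ: 56 + 58.24/60 = 56.9706667
  E ⇒ keep positive
Point 3:
  φ: 34 + 59.641/60 = 34.9940167
  N ⇒ keep positive
  Lon: 5.8042′ = 0.096737°; total 131.0967367
  W ⇒ negate
Point 4:
  Lat: 40.337′ = 0.672283°; total 71.6722833
  S → negative
  Lon: 33.749′ = 0.562483°; total 151.5624833
  E → positive
Point 5:
  φ: 8.113′ = 0.135217°; total 21.1352167
  hemisphere S, so the sign is −
  Longitude: 6.313′ = 0.105217°; total 0.1052167
  E → positive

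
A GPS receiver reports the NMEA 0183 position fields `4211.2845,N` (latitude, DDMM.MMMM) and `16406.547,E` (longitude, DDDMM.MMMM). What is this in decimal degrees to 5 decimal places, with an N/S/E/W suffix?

42.18808° N, 164.10912° E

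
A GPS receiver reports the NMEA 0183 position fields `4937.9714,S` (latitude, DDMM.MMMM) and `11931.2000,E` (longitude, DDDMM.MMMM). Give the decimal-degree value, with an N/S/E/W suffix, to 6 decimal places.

49.632857° S, 119.520000° E

φ: degrees = first 2 digits = 49, minutes = 37.9714; 49 + 37.9714/60 = 49.6328567
λ: degrees = first 3 digits = 119, minutes = 31.2; 119 + 31.2/60 = 119.5200000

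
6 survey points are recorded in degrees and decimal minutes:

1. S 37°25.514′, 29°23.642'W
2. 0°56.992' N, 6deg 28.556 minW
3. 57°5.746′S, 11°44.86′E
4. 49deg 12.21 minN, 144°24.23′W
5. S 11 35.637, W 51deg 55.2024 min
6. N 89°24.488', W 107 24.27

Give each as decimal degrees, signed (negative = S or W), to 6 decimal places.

1. -37.425233, -29.394033
2. 0.949867, -6.475933
3. -57.095767, 11.747667
4. 49.203500, -144.403833
5. -11.593950, -51.920040
6. 89.408133, -107.404500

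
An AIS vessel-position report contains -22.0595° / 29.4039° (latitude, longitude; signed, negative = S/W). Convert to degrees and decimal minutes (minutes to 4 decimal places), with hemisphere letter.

Latitude is negative → S; |value| = 22.059500
φ: 22° + 0.059500 × 60 = 22° 3.570000′
Lon: fractional part 0.403900 → 24.234000 minutes

22° 3.5700′ S, 29° 24.2340′ E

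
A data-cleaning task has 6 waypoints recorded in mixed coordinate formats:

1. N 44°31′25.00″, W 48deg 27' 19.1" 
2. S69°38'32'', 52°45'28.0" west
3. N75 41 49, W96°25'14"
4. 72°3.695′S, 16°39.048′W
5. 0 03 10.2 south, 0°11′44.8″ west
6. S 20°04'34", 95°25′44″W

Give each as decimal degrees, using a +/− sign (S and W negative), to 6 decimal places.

1. 44.523611, -48.455306
2. -69.642222, -52.757778
3. 75.696944, -96.420556
4. -72.061583, -16.650800
5. -0.052833, -0.195778
6. -20.076111, -95.428889

Point 1:
  φ: 31′ + 25″ = 31.41667′; 44 + 31.41667/60 = 44.5236111
  N → positive
  λ: 27′ + 19.1″ = 27.31833′; 48 + 27.31833/60 = 48.4553056
  hemisphere W, so the sign is −
Point 2:
  Lat: 38′ + 32″ = 38.53333′; 69 + 38.53333/60 = 69.6422222
  S → negative
  Longitude: 52 + 45/60 + 28/3600 = 52.7577778
  hemisphere W, so the sign is −
Point 3:
  Latitude: 75° + 41/60 + 49/3600 = 75 + 0.683333 + 0.013611 = 75.6969444
  N ⇒ keep positive
  Longitude: 25′ + 14″ = 25.23333′; 96 + 25.23333/60 = 96.4205556
  hemisphere W, so the sign is −
Point 4:
  φ: 72 + 3.695/60 = 72.0615833
  S → negative
  Longitude: 39.048′ = 0.650800°; total 16.6508000
  W → negative
Point 5:
  φ: 3′ + 10.2″ = 3.17000′; 0 + 3.17000/60 = 0.0528333
  S ⇒ negate
  Longitude: 0° + 11/60 + 44.8/3600 = 0 + 0.183333 + 0.012444 = 0.1957778
  hemisphere W, so the sign is −
Point 6:
  Latitude: 20 + 4/60 + 34/3600 = 20.0761111
  S ⇒ negate
  λ: 25′ + 44″ = 25.73333′; 95 + 25.73333/60 = 95.4288889
  W → negative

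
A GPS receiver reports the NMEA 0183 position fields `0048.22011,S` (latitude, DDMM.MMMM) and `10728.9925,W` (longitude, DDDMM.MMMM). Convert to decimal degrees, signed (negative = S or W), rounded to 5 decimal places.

Latitude: degrees = first 2 digits = 0, minutes = 48.22011; 0 + 48.22011/60 = 0.803669
S → negative
λ: split at 3 digits → 107° and 28.9925′; 107 + 28.9925/60 = 107.483208
hemisphere W, so the sign is −

-0.80367, -107.48321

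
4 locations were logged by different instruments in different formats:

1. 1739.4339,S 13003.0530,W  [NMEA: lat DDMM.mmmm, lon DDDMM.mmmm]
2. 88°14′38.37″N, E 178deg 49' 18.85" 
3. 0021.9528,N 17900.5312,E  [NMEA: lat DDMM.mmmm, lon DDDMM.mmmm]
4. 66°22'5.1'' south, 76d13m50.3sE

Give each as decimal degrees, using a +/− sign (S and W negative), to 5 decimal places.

Point 1:
  φ: degrees = first 2 digits = 17, minutes = 39.4339; 17 + 39.4339/60 = 17.657232
  hemisphere S, so the sign is −
  Lon: degrees = first 3 digits = 130, minutes = 3.053; 130 + 3.053/60 = 130.050883
  W → negative
Point 2:
  φ: 14′ + 38.37″ = 14.63950′; 88 + 14.63950/60 = 88.243992
  N ⇒ keep positive
  λ: 178° + 49/60 + 18.85/3600 = 178 + 0.816667 + 0.005236 = 178.821903
  E → positive
Point 3:
  Latitude: degrees = first 2 digits = 0, minutes = 21.9528; 0 + 21.9528/60 = 0.365880
  N → positive
  λ: degrees = first 3 digits = 179, minutes = 0.5312; 179 + 0.5312/60 = 179.008853
  E ⇒ keep positive
Point 4:
  Latitude: 66° + 22/60 + 5.1/3600 = 66 + 0.366667 + 0.001417 = 66.368083
  S ⇒ negate
  Lon: 76° + 13/60 + 50.3/3600 = 76 + 0.216667 + 0.013972 = 76.230639
  E ⇒ keep positive

1. -17.65723, -130.05088
2. 88.24399, 178.82190
3. 0.36588, 179.00885
4. -66.36808, 76.23064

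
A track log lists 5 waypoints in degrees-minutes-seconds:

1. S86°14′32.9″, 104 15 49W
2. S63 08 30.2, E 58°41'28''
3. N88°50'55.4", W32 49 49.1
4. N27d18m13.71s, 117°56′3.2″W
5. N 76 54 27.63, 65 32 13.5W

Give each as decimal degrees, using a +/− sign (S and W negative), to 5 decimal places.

Point 1:
  Lat: 86 + 14/60 + 32.9/3600 = 86.242472
  hemisphere S, so the sign is −
  λ: 104° + 15/60 + 49/3600 = 104 + 0.250000 + 0.013611 = 104.263611
  W ⇒ negate
Point 2:
  Lat: 8′ + 30.2″ = 8.50333′; 63 + 8.50333/60 = 63.141722
  S → negative
  λ: 58 + 41/60 + 28/3600 = 58.691111
  E ⇒ keep positive
Point 3:
  Latitude: 50′ + 55.4″ = 50.92333′; 88 + 50.92333/60 = 88.848722
  N ⇒ keep positive
  λ: 32 + 49/60 + 49.1/3600 = 32.830306
  W → negative
Point 4:
  Lat: 18′ + 13.71″ = 18.22850′; 27 + 18.22850/60 = 27.303808
  N → positive
  λ: 56′ + 3.2″ = 56.05333′; 117 + 56.05333/60 = 117.934222
  hemisphere W, so the sign is −
Point 5:
  φ: 76° + 54/60 + 27.63/3600 = 76 + 0.900000 + 0.007675 = 76.907675
  N → positive
  λ: 65 + 32/60 + 13.5/3600 = 65.537083
  W ⇒ negate

1. -86.24247, -104.26361
2. -63.14172, 58.69111
3. 88.84872, -32.83031
4. 27.30381, -117.93422
5. 76.90768, -65.53708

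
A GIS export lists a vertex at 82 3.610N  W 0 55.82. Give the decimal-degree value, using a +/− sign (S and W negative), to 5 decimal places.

Latitude: 3.61′ = 0.060167°; total 82.060167
N ⇒ keep positive
λ: 0 + 55.82/60 = 0.930333
W ⇒ negate

82.06017, -0.93033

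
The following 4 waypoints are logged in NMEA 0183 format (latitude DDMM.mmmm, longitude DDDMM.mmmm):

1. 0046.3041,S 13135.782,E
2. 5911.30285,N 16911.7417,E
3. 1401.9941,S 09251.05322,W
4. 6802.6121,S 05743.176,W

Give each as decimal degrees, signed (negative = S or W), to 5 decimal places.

Point 1:
  Lat: split at 2 digits → 00° and 46.3041′; 0 + 46.3041/60 = 0.771735
  hemisphere S, so the sign is −
  Longitude: split at 3 digits → 131° and 35.782′; 131 + 35.782/60 = 131.596367
  E → positive
Point 2:
  Latitude: degrees = first 2 digits = 59, minutes = 11.30285; 59 + 11.30285/60 = 59.188381
  N ⇒ keep positive
  λ: split at 3 digits → 169° and 11.7417′; 169 + 11.7417/60 = 169.195695
  E ⇒ keep positive
Point 3:
  φ: degrees = first 2 digits = 14, minutes = 1.9941; 14 + 1.9941/60 = 14.033235
  S ⇒ negate
  Lon: split at 3 digits → 092° and 51.05322′; 92 + 51.05322/60 = 92.850887
  W → negative
Point 4:
  Latitude: degrees = first 2 digits = 68, minutes = 2.6121; 68 + 2.6121/60 = 68.043535
  S → negative
  Lon: degrees = first 3 digits = 57, minutes = 43.176; 57 + 43.176/60 = 57.719600
  W ⇒ negate

1. -0.77174, 131.59637
2. 59.18838, 169.19570
3. -14.03324, -92.85089
4. -68.04354, -57.71960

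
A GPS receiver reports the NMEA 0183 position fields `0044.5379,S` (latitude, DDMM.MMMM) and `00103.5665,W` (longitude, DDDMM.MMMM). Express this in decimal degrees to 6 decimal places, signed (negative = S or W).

Lat: degrees = first 2 digits = 0, minutes = 44.5379; 0 + 44.5379/60 = 0.7422983
hemisphere S, so the sign is −
Longitude: degrees = first 3 digits = 1, minutes = 3.5665; 1 + 3.5665/60 = 1.0594417
hemisphere W, so the sign is −

-0.742298, -1.059442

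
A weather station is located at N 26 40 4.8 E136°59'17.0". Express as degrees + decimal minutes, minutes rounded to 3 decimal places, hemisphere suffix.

Lat: 40 + 4.8/60 = 40.08000′
Lon: seconds/60 = 0.28333; minutes = 59 + 0.28333 = 59.28333

26° 40.080′ N, 136° 59.283′ E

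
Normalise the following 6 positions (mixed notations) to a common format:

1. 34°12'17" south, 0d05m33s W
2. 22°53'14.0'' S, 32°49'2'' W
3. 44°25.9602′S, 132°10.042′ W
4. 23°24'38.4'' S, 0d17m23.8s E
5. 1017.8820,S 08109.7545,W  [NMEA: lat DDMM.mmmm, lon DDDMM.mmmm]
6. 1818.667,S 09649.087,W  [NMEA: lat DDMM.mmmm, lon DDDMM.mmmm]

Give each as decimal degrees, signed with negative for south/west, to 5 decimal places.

1. -34.20472, -0.09250
2. -22.88722, -32.81722
3. -44.43267, -132.16737
4. -23.41067, 0.28994
5. -10.29803, -81.16258
6. -18.31112, -96.81812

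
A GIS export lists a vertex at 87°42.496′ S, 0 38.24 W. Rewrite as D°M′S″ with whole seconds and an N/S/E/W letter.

87°42′30″ S, 0°38′14″ W

φ: 42.49600′ → 42′ and 0.49600 × 60 = 29.76″
λ: 38.24000′ → 38′ and 0.24000 × 60 = 14.40″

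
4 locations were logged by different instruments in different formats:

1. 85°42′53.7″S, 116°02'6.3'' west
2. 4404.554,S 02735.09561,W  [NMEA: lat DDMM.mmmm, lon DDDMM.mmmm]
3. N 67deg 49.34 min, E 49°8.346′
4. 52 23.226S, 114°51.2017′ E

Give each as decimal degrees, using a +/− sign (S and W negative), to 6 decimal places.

Point 1:
  Latitude: 85 + 42/60 + 53.7/3600 = 85.7149167
  S → negative
  Lon: 116 + 2/60 + 6.3/3600 = 116.0350833
  W → negative
Point 2:
  Lat: split at 2 digits → 44° and 4.554′; 44 + 4.554/60 = 44.0759000
  hemisphere S, so the sign is −
  Lon: split at 3 digits → 027° and 35.09561′; 27 + 35.09561/60 = 27.5849268
  W → negative
Point 3:
  Latitude: 49.34′ = 0.822333°; total 67.8223333
  N → positive
  λ: 8.346′ = 0.139100°; total 49.1391000
  E ⇒ keep positive
Point 4:
  Lat: 23.226′ = 0.387100°; total 52.3871000
  S → negative
  Lon: 51.2017′ = 0.853362°; total 114.8533617
  E ⇒ keep positive

1. -85.714917, -116.035083
2. -44.075900, -27.584927
3. 67.822333, 49.139100
4. -52.387100, 114.853362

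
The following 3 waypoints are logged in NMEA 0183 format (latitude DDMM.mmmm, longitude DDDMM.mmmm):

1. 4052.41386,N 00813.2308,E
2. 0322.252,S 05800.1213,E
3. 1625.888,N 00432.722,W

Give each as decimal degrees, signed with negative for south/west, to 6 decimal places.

1. 40.873564, 8.220513
2. -3.370867, 58.002022
3. 16.431467, -4.545367

Point 1:
  Lat: split at 2 digits → 40° and 52.41386′; 40 + 52.41386/60 = 40.8735643
  N ⇒ keep positive
  Lon: split at 3 digits → 008° and 13.2308′; 8 + 13.2308/60 = 8.2205133
  E ⇒ keep positive
Point 2:
  Latitude: split at 2 digits → 03° and 22.252′; 3 + 22.252/60 = 3.3708667
  S ⇒ negate
  Longitude: degrees = first 3 digits = 58, minutes = 0.1213; 58 + 0.1213/60 = 58.0020217
  E → positive
Point 3:
  Lat: degrees = first 2 digits = 16, minutes = 25.888; 16 + 25.888/60 = 16.4314667
  N → positive
  Lon: degrees = first 3 digits = 4, minutes = 32.722; 4 + 32.722/60 = 4.5453667
  W ⇒ negate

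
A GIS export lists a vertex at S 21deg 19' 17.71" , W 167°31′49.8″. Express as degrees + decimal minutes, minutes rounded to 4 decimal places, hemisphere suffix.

21° 19.2952′ S, 167° 31.8300′ W

Latitude: seconds/60 = 0.29517; minutes = 19 + 0.29517 = 19.295167
Longitude: seconds/60 = 0.83000; minutes = 31 + 0.83000 = 31.830000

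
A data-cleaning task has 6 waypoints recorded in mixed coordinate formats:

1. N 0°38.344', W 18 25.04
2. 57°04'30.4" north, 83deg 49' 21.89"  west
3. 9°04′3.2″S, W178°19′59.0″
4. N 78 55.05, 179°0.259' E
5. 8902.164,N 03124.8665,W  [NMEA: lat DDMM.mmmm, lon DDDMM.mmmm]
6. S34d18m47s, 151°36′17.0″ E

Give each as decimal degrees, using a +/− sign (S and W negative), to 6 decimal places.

Point 1:
  φ: 0 + 38.344/60 = 0.6390667
  N ⇒ keep positive
  λ: 18 + 25.04/60 = 18.4173333
  W ⇒ negate
Point 2:
  Lat: 4′ + 30.4″ = 4.50667′; 57 + 4.50667/60 = 57.0751111
  N ⇒ keep positive
  Lon: 49′ + 21.89″ = 49.36483′; 83 + 49.36483/60 = 83.8227472
  W → negative
Point 3:
  Latitude: 9 + 4/60 + 3.2/3600 = 9.0675556
  S → negative
  Longitude: 178° + 19/60 + 59/3600 = 178 + 0.316667 + 0.016389 = 178.3330556
  W ⇒ negate
Point 4:
  Lat: 55.05′ = 0.917500°; total 78.9175000
  N ⇒ keep positive
  Lon: 179 + 0.259/60 = 179.0043167
  E → positive
Point 5:
  Lat: degrees = first 2 digits = 89, minutes = 2.164; 89 + 2.164/60 = 89.0360667
  N → positive
  Longitude: split at 3 digits → 031° and 24.8665′; 31 + 24.8665/60 = 31.4144417
  hemisphere W, so the sign is −
Point 6:
  Latitude: 34° + 18/60 + 47/3600 = 34 + 0.300000 + 0.013056 = 34.3130556
  S → negative
  λ: 36′ + 17″ = 36.28333′; 151 + 36.28333/60 = 151.6047222
  E ⇒ keep positive

1. 0.639067, -18.417333
2. 57.075111, -83.822747
3. -9.067556, -178.333056
4. 78.917500, 179.004317
5. 89.036067, -31.414442
6. -34.313056, 151.604722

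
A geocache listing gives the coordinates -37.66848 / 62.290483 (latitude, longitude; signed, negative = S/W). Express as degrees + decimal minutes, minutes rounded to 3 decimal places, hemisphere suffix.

Latitude is negative → S; |value| = 37.668480
φ: minutes = (37.668480 − 37) × 60 = 40.10880
λ: minutes = (62.290483 − 62) × 60 = 17.42898

37° 40.109′ S, 62° 17.429′ E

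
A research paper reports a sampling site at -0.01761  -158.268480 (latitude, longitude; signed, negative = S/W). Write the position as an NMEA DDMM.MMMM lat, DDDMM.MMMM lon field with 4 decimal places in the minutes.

0001.0566,S / 15816.1088,W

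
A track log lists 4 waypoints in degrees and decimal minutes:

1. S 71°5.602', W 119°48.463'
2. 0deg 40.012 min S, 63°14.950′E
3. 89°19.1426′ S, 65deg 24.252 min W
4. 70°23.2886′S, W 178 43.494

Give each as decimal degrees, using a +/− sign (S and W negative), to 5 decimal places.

Point 1:
  Lat: 71 + 5.602/60 = 71.093367
  hemisphere S, so the sign is −
  Lon: 119 + 48.463/60 = 119.807717
  W ⇒ negate
Point 2:
  Latitude: 0 + 40.012/60 = 0.666867
  hemisphere S, so the sign is −
  λ: 14.95′ = 0.249167°; total 63.249167
  E ⇒ keep positive
Point 3:
  φ: 19.1426′ = 0.319043°; total 89.319043
  S → negative
  Longitude: 65 + 24.252/60 = 65.404200
  W ⇒ negate
Point 4:
  φ: 70 + 23.2886/60 = 70.388143
  S → negative
  λ: 43.494′ = 0.724900°; total 178.724900
  W → negative

1. -71.09337, -119.80772
2. -0.66687, 63.24917
3. -89.31904, -65.40420
4. -70.38814, -178.72490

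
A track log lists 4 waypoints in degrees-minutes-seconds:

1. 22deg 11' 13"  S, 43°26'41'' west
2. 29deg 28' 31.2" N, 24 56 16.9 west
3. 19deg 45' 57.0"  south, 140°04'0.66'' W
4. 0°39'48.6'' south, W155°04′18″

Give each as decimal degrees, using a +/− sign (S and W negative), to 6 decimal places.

Point 1:
  Latitude: 22 + 11/60 + 13/3600 = 22.1869444
  S → negative
  Longitude: 43° + 26/60 + 41/3600 = 43 + 0.433333 + 0.011389 = 43.4447222
  W ⇒ negate
Point 2:
  φ: 29 + 28/60 + 31.2/3600 = 29.4753333
  N ⇒ keep positive
  Lon: 56′ + 16.9″ = 56.28167′; 24 + 56.28167/60 = 24.9380278
  W ⇒ negate
Point 3:
  φ: 45′ + 57″ = 45.95000′; 19 + 45.95000/60 = 19.7658333
  S ⇒ negate
  λ: 140° + 4/60 + 0.66/3600 = 140 + 0.066667 + 0.000183 = 140.0668500
  W → negative
Point 4:
  Latitude: 0° + 39/60 + 48.6/3600 = 0 + 0.650000 + 0.013500 = 0.6635000
  S → negative
  Longitude: 155° + 4/60 + 18/3600 = 155 + 0.066667 + 0.005000 = 155.0716667
  hemisphere W, so the sign is −

1. -22.186944, -43.444722
2. 29.475333, -24.938028
3. -19.765833, -140.066850
4. -0.663500, -155.071667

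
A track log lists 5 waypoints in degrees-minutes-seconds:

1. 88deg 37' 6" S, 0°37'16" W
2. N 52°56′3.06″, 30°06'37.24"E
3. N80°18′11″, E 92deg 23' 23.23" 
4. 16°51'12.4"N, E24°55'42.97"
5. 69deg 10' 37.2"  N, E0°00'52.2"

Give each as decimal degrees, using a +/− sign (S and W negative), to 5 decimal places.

Point 1:
  φ: 88° + 37/60 + 6/3600 = 88 + 0.616667 + 0.001667 = 88.618333
  S ⇒ negate
  Lon: 0 + 37/60 + 16/3600 = 0.621111
  hemisphere W, so the sign is −
Point 2:
  φ: 56′ + 3.06″ = 56.05100′; 52 + 56.05100/60 = 52.934183
  N → positive
  Lon: 30 + 6/60 + 37.24/3600 = 30.110344
  E ⇒ keep positive
Point 3:
  φ: 80 + 18/60 + 11/3600 = 80.303056
  N → positive
  λ: 92 + 23/60 + 23.23/3600 = 92.389786
  E ⇒ keep positive
Point 4:
  Latitude: 51′ + 12.4″ = 51.20667′; 16 + 51.20667/60 = 16.853444
  N ⇒ keep positive
  λ: 55′ + 42.97″ = 55.71617′; 24 + 55.71617/60 = 24.928603
  E → positive
Point 5:
  Lat: 69 + 10/60 + 37.2/3600 = 69.177000
  N ⇒ keep positive
  λ: 0° + 0/60 + 52.2/3600 = 0 + 0.000000 + 0.014500 = 0.014500
  E → positive

1. -88.61833, -0.62111
2. 52.93418, 30.11034
3. 80.30306, 92.38979
4. 16.85344, 24.92860
5. 69.17700, 0.01450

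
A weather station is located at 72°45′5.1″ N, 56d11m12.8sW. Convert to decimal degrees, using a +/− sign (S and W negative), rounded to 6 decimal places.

φ: 45′ + 5.1″ = 45.08500′; 72 + 45.08500/60 = 72.7514167
N ⇒ keep positive
Longitude: 56° + 11/60 + 12.8/3600 = 56 + 0.183333 + 0.003556 = 56.1868889
W ⇒ negate

72.751417, -56.186889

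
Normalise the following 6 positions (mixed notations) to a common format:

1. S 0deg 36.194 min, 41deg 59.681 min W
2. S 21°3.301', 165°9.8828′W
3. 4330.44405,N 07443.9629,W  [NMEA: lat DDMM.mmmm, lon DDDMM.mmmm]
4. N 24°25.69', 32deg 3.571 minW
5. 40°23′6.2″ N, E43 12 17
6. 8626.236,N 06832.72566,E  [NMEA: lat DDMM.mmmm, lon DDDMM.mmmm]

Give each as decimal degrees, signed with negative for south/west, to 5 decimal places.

1. -0.60323, -41.99468
2. -21.05502, -165.16471
3. 43.50740, -74.73272
4. 24.42817, -32.05952
5. 40.38506, 43.20472
6. 86.43727, 68.54543

Point 1:
  Latitude: 0 + 36.194/60 = 0.603233
  S ⇒ negate
  λ: 41 + 59.681/60 = 41.994683
  hemisphere W, so the sign is −
Point 2:
  Latitude: 3.301′ = 0.055017°; total 21.055017
  hemisphere S, so the sign is −
  Longitude: 9.8828′ = 0.164713°; total 165.164713
  hemisphere W, so the sign is −
Point 3:
  Latitude: degrees = first 2 digits = 43, minutes = 30.44405; 43 + 30.44405/60 = 43.507401
  N ⇒ keep positive
  Lon: degrees = first 3 digits = 74, minutes = 43.9629; 74 + 43.9629/60 = 74.732715
  W → negative
Point 4:
  Lat: 25.69′ = 0.428167°; total 24.428167
  N ⇒ keep positive
  λ: 32 + 3.571/60 = 32.059517
  hemisphere W, so the sign is −
Point 5:
  Lat: 23′ + 6.2″ = 23.10333′; 40 + 23.10333/60 = 40.385056
  N → positive
  λ: 43° + 12/60 + 17/3600 = 43 + 0.200000 + 0.004722 = 43.204722
  E ⇒ keep positive
Point 6:
  φ: degrees = first 2 digits = 86, minutes = 26.236; 86 + 26.236/60 = 86.437267
  N ⇒ keep positive
  λ: degrees = first 3 digits = 68, minutes = 32.72566; 68 + 32.72566/60 = 68.545428
  E ⇒ keep positive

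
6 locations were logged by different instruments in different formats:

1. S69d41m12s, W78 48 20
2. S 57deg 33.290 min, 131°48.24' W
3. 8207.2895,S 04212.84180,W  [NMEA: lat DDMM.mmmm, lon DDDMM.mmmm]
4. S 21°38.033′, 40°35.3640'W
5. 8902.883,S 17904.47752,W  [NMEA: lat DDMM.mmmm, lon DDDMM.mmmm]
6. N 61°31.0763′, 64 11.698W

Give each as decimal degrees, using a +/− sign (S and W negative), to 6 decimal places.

Point 1:
  Lat: 41′ + 12″ = 41.20000′; 69 + 41.20000/60 = 69.6866667
  S ⇒ negate
  λ: 78° + 48/60 + 20/3600 = 78 + 0.800000 + 0.005556 = 78.8055556
  W → negative
Point 2:
  Lat: 33.29′ = 0.554833°; total 57.5548333
  hemisphere S, so the sign is −
  Lon: 131 + 48.24/60 = 131.8040000
  W → negative
Point 3:
  Lat: degrees = first 2 digits = 82, minutes = 7.2895; 82 + 7.2895/60 = 82.1214917
  S → negative
  λ: degrees = first 3 digits = 42, minutes = 12.8418; 42 + 12.8418/60 = 42.2140300
  hemisphere W, so the sign is −
Point 4:
  Lat: 38.033′ = 0.633883°; total 21.6338833
  S ⇒ negate
  λ: 40 + 35.364/60 = 40.5894000
  W → negative
Point 5:
  φ: split at 2 digits → 89° and 2.883′; 89 + 2.883/60 = 89.0480500
  S ⇒ negate
  Longitude: split at 3 digits → 179° and 4.47752′; 179 + 4.47752/60 = 179.0746253
  W → negative
Point 6:
  Latitude: 61 + 31.0763/60 = 61.5179383
  N → positive
  Lon: 11.698′ = 0.194967°; total 64.1949667
  W ⇒ negate

1. -69.686667, -78.805556
2. -57.554833, -131.804000
3. -82.121492, -42.214030
4. -21.633883, -40.589400
5. -89.048050, -179.074625
6. 61.517938, -64.194967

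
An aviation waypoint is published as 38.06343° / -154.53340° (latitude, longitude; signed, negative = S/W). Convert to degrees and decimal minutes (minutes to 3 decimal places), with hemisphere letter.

38° 3.806′ N, 154° 32.004′ W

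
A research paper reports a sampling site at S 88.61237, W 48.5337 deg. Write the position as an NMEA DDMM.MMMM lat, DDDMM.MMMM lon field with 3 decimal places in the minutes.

8836.742,S / 04832.022,W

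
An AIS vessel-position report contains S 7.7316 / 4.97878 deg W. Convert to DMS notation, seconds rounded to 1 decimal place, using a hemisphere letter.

Latitude: whole degrees 7; 43.89600′ → 43′ and 53.760″
Lon: 0.978780 × 60 = 58.72680′ → 58′, remainder × 60 = 43.608″

7°43′53.8″ S, 4°58′43.6″ W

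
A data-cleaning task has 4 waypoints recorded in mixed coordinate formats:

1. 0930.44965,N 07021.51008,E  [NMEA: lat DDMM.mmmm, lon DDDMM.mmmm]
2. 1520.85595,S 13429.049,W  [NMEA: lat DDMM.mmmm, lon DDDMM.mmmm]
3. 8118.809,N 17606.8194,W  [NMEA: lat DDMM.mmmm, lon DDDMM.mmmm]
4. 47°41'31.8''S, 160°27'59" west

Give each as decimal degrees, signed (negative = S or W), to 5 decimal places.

1. 9.50749, 70.35850
2. -15.34760, -134.48415
3. 81.31348, -176.11366
4. -47.69217, -160.46639

Point 1:
  φ: degrees = first 2 digits = 9, minutes = 30.44965; 9 + 30.44965/60 = 9.507494
  N ⇒ keep positive
  Lon: degrees = first 3 digits = 70, minutes = 21.51008; 70 + 21.51008/60 = 70.358501
  E ⇒ keep positive
Point 2:
  φ: degrees = first 2 digits = 15, minutes = 20.85595; 15 + 20.85595/60 = 15.347599
  S → negative
  λ: split at 3 digits → 134° and 29.049′; 134 + 29.049/60 = 134.484150
  hemisphere W, so the sign is −
Point 3:
  Lat: split at 2 digits → 81° and 18.809′; 81 + 18.809/60 = 81.313483
  N ⇒ keep positive
  λ: split at 3 digits → 176° and 6.8194′; 176 + 6.8194/60 = 176.113657
  W → negative
Point 4:
  Latitude: 47 + 41/60 + 31.8/3600 = 47.692167
  S → negative
  Longitude: 160 + 27/60 + 59/3600 = 160.466389
  hemisphere W, so the sign is −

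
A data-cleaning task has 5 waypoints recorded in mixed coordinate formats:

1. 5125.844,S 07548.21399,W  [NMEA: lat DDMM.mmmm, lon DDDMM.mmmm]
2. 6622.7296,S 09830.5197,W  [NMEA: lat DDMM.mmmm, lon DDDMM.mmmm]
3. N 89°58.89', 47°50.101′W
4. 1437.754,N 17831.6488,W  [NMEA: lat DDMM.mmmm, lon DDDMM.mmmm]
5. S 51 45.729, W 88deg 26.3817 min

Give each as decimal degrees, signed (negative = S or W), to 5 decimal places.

1. -51.43073, -75.80357
2. -66.37883, -98.50866
3. 89.98150, -47.83502
4. 14.62923, -178.52748
5. -51.76215, -88.43970

Point 1:
  φ: split at 2 digits → 51° and 25.844′; 51 + 25.844/60 = 51.430733
  hemisphere S, so the sign is −
  Lon: split at 3 digits → 075° and 48.21399′; 75 + 48.21399/60 = 75.803567
  hemisphere W, so the sign is −
Point 2:
  φ: split at 2 digits → 66° and 22.7296′; 66 + 22.7296/60 = 66.378827
  hemisphere S, so the sign is −
  λ: split at 3 digits → 098° and 30.5197′; 98 + 30.5197/60 = 98.508662
  W → negative
Point 3:
  φ: 58.89′ = 0.981500°; total 89.981500
  N ⇒ keep positive
  Longitude: 47 + 50.101/60 = 47.835017
  W ⇒ negate
Point 4:
  φ: degrees = first 2 digits = 14, minutes = 37.754; 14 + 37.754/60 = 14.629233
  N ⇒ keep positive
  λ: degrees = first 3 digits = 178, minutes = 31.6488; 178 + 31.6488/60 = 178.527480
  hemisphere W, so the sign is −
Point 5:
  Lat: 51 + 45.729/60 = 51.762150
  S → negative
  λ: 88 + 26.3817/60 = 88.439695
  hemisphere W, so the sign is −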